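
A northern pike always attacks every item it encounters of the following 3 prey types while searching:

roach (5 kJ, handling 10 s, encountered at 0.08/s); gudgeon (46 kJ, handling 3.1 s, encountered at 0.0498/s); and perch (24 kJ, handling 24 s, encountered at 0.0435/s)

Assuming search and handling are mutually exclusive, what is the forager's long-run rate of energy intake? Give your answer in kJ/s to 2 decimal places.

1.25 kJ/s

Energy encountered per unit search time: 0.08×5 + 0.0498×46 + 0.0435×24 = 3.735 kJ/s.
Handling time per unit search time: 0.08×10 + 0.0498×3.1 + 0.0435×24 = 1.998.
Rate = 3.735/(1 + 1.998) = 1.246 kJ/s.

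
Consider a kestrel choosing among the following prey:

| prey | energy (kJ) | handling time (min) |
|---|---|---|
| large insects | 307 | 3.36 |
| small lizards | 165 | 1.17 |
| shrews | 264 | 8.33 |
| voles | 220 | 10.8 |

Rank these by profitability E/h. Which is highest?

Profitability E/h (kJ/min): large insects = 307/3.36 = 91.4, small lizards = 165/1.17 = 141, shrews = 264/8.33 = 31.7, voles = 220/10.8 = 20.4.
Ranked: small lizards > large insects > shrews > voles.

small lizards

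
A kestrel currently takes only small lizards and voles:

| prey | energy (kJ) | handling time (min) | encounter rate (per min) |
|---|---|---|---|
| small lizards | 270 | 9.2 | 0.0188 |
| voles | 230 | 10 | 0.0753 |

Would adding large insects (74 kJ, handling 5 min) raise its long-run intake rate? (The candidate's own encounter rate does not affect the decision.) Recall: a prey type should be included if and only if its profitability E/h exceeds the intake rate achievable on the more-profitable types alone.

Current rate: (0.0188×270 + 0.0753×230)/(1 + 0.0188×9.2 + 0.0753×10) = 11.63 kJ/min.
large insects: E/h = 74/5 = 14.8 kJ/min.
14.8 > 11.63, so adding large insects raises the average — include it.

Yes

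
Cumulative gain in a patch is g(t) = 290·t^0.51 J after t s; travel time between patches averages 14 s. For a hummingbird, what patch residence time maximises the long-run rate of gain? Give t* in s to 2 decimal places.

Maximise g(t)/(T+t): set derivative to zero → g'(t)(T+t) = g(t).
g'(t) = 0.51·290·t^-0.49. Setting 0.51·290·t^-0.49 = 290·t^0.51/(14+t) gives 0.51(14+t) = t, so 0.49·t = 0.51×14.
t* = 0.51×14/0.49 = 14.57 s.

14.57 s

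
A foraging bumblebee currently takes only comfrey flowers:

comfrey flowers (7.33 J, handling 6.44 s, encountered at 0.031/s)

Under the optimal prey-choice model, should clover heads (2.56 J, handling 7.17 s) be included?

Yes

Intake rate on the current diet: R = (0.031×7.33) / (1 + 0.031×6.44) = 0.2272/1.2 = 0.1894 J/s.
Profitability of clover heads: 2.56/7.17 = 0.357 J/s.
0.357 > 0.1894, so adding clover heads raises the average — include it.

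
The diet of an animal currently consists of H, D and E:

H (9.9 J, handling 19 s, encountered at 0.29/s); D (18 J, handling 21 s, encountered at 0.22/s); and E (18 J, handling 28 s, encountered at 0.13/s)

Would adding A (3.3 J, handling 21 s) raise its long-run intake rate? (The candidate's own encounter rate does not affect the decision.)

On H, D and E alone, R = ΣλE/(1+Σλh) = 9.171/14.77 = 0.6209 J/s.
A: E/h = 3.3/21 = 0.1571 J/s.
0.1571 < 0.6209, so adding A would lower the average — exclude it.

No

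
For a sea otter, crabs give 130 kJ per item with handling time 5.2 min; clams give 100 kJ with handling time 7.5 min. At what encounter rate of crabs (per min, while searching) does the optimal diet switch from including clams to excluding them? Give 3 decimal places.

Drop clams once their profitability E₂/h₂ falls below the rate achievable on crabs alone: E₂/h₂ = λE₁/(1 + λh₁).
Solve for λ: λE₁h₂ = E₂(1 + λh₁) → λ(E₁h₂ − E₂h₁) = E₂ → λ = E₂/(E₁h₂ − E₂h₁).
λ = 100/(130×7.5 − 100×5.2) = 100/455 = 0.2198 per min.

0.220 per min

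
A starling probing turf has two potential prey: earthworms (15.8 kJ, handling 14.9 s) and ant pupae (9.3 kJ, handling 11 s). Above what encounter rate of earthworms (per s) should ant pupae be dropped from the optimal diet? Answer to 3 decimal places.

0.264 per s

Drop ant pupae once their profitability E₂/h₂ falls below the rate achievable on earthworms alone: E₂/h₂ = λE₁/(1 + λh₁).
Solve for λ: λE₁h₂ = E₂(1 + λh₁) → λ(E₁h₂ − E₂h₁) = E₂ → λ = E₂/(E₁h₂ − E₂h₁).
λ = 9.3/(15.8×11 − 9.3×14.9) = 9.3/35.23 = 0.264 per s.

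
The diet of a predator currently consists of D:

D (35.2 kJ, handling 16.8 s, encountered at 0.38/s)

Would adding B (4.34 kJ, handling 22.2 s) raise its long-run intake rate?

No

Intake rate on the current diet: R = (0.38×35.2) / (1 + 0.38×16.8) = 13.38/7.384 = 1.811 kJ/s.
Profitability of B: 4.34/22.2 = 0.1955 kJ/s.
Since 0.1955 < R, time spent handling B is better spent searching.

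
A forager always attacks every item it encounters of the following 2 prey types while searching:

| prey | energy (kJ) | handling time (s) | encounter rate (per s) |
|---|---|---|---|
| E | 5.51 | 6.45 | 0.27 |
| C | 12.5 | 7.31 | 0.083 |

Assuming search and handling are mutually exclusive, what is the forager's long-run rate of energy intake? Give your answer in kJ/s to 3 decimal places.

R = Σλ_iE_i / (1 + Σλ_ih_i)
Numerator: 0.27×5.51 + 0.083×12.5 = 2.525
Denominator: 1 + 0.27×6.45 + 0.083×7.31 = 3.348
R = 2.525/3.348 = 0.7542 kJ/s

0.754 kJ/s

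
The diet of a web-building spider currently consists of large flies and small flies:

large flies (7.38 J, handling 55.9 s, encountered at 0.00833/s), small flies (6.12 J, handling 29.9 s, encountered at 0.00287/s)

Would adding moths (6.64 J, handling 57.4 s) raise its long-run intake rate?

Yes

Intake rate on the current diet: R = (0.00833×7.38 + 0.00287×6.12) / (1 + 0.00833×55.9 + 0.00287×29.9) = 0.07904/1.551 = 0.05095 J/s.
moths: E/h = 6.64/57.4 = 0.1157 J/s.
0.1157 > 0.05095, so adding moths raises the average — include it.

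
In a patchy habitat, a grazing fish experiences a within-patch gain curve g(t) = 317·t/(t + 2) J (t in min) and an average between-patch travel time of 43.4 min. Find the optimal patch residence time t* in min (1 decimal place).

9.3 min

By the marginal value theorem, leave when the instantaneous gain rate g'(t) equals the habitat-wide average g(t)/(T + t).
g'(t) = 317·2/(t + 2)². Setting 317·2/(t+2)² = 317t/[(t+2)(43.4+t)] gives 2(43.4+t) = t(t+2), so t² = 2×43.4 = 86.8.
t* = √86.8 = 9.317 min.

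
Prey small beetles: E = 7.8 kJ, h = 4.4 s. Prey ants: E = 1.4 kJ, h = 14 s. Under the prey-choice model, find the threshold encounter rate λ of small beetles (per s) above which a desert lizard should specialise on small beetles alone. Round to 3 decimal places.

The zero-one rule: include ants iff E₂/h₂ > λE₁/(1+λh₁). Equality gives the switch point.
λE₁h₂ = E₂ + λE₂h₁ ⇒ λ = E₂/(E₁h₂ − E₂h₁) = 1.4/(109.2 − 6.16) = 0.01359 per s.

0.014 per s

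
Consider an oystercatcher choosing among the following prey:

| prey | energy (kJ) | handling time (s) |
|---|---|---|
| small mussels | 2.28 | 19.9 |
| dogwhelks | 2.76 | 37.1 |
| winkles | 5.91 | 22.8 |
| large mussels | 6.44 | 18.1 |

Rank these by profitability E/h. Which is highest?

large mussels

Profitability E/h (kJ/s): small mussels = 2.28/19.9 = 0.115, dogwhelks = 2.76/37.1 = 0.0744, winkles = 5.91/22.8 = 0.259, large mussels = 6.44/18.1 = 0.356.
Ranked: large mussels > winkles > small mussels > dogwhelks.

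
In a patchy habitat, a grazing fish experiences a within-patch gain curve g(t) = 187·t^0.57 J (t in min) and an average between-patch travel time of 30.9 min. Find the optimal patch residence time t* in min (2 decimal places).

40.96 min

By the marginal value theorem, leave when the instantaneous gain rate g'(t) equals the habitat-wide average g(t)/(T + t).
g'(t) = 0.57·187·t^-0.43. Setting 0.57·187·t^-0.43 = 187·t^0.57/(30.9+t) gives 0.57(30.9+t) = t, so 0.43·t = 0.57×30.9.
t* = 0.57×30.9/0.43 = 40.96 min.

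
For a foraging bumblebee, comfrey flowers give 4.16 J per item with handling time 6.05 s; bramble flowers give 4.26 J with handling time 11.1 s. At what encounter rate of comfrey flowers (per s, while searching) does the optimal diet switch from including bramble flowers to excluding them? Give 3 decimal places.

0.209 per s

Drop bramble flowers once their profitability E₂/h₂ falls below the rate achievable on comfrey flowers alone: E₂/h₂ = λE₁/(1 + λh₁).
Solve for λ: λE₁h₂ = E₂(1 + λh₁) → λ(E₁h₂ − E₂h₁) = E₂ → λ = E₂/(E₁h₂ − E₂h₁).
λ = 4.26/(4.16×11.1 − 4.26×6.05) = 4.26/20.4 = 0.2088 per s.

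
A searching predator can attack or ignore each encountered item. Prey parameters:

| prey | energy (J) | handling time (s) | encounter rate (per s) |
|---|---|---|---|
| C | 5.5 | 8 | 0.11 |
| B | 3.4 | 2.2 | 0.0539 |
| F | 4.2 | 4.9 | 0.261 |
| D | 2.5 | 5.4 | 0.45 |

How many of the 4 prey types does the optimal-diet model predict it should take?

3

E/h in descending order: B 1.55, F 0.857, C 0.688, D 0.463 J/s. The optimal diet is the largest prefix of this list for which every included type satisfies E_i/h_i > R on the types above it.
Rate on top 1: 0.1638. F: 0.857 > 0.1638 → include.
Rate on top 2: 0.5337. C: 0.688 > 0.5337 → include.
Rate on top 3: 0.575. D: 0.463 < 0.575 → exclude; stop.
Optimal diet: B, F, C — 3 of 4 types.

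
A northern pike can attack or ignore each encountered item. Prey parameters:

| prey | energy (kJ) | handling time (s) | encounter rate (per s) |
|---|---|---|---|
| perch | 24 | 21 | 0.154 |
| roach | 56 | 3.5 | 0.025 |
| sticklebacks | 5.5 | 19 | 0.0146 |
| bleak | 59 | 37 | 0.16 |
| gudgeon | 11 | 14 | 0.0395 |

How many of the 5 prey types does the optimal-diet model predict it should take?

Rank by E/h (kJ/s): roach 16, bleak 1.59, perch 1.14, gudgeon 0.786, sticklebacks 0.289. Include each in turn until the next type's E/h falls below the running intake rate.
Rate on top 1: 1.287. bleak: 1.59 > 1.287 → include.
Rate on top 2: 1.547. perch: 1.14 < 1.547 → exclude; stop.
Optimal diet: roach, bleak — 2 of 5 types.

2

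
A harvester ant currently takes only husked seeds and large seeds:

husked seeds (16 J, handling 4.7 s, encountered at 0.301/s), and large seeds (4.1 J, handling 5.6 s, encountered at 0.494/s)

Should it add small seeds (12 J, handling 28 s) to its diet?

No

On husked seeds and large seeds alone, R = ΣλE/(1+Σλh) = 6.841/5.181 = 1.32 J/s.
small seeds: E/h = 12/28 = 0.4286 J/s.
0.4286 < 1.32, so adding small seeds would lower the average — exclude it.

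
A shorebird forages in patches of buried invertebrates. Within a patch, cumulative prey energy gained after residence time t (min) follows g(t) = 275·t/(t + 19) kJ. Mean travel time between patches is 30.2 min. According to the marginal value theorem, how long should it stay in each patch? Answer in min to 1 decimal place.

Optimal t* satisfies g'(t*) = g(t*)/(T + t*).
g'(t) = 275·19/(t + 19)². Setting 275·19/(t+19)² = 275t/[(t+19)(30.2+t)] gives 19(30.2+t) = t(t+19), so t² = 19×30.2 = 573.8.
t* = √573.8 = 23.95 min.

24.0 min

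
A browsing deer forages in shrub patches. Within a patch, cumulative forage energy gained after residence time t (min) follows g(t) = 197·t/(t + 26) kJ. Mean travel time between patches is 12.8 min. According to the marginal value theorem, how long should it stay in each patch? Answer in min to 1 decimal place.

Optimal t* satisfies g'(t*) = g(t*)/(T + t*).
g'(t) = 197·26/(t + 26)². Setting 197·26/(t+26)² = 197t/[(t+26)(12.8+t)] gives 26(12.8+t) = t(t+26), so t² = 26×12.8 = 332.8.
t* = √332.8 = 18.24 min.

18.2 min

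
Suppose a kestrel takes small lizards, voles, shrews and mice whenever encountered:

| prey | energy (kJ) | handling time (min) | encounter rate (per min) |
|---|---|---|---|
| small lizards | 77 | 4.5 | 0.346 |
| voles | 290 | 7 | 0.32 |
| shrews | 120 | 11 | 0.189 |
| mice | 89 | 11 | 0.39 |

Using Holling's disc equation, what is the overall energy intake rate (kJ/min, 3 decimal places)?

15.837 kJ/min

R = Σλ_iE_i / (1 + Σλ_ih_i)
Numerator: 0.346×77 + 0.32×290 + 0.189×120 + 0.39×89 = 176.8
Denominator: 1 + 0.346×4.5 + 0.32×7 + 0.189×11 + 0.39×11 = 11.17
R = 176.8/11.17 = 15.84 kJ/min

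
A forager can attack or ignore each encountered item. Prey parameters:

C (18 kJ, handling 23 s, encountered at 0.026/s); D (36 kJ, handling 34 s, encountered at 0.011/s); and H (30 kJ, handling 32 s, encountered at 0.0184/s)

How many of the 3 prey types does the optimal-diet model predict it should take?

3

E/h in descending order: D 1.06, H 0.938, C 0.783 kJ/s. The optimal diet is the largest prefix of this list for which every included type satisfies E_i/h_i > R on the types above it.
Rate on top 1: 0.2882. H: 0.938 > 0.2882 → include.
Rate on top 2: 0.483. C: 0.783 > 0.483 → include.
Optimal diet: D, H, C — 3 of 3 types.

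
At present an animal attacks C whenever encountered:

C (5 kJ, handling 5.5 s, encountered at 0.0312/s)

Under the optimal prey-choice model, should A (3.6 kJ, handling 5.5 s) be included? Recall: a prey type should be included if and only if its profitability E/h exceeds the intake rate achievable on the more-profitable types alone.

On C alone, R = ΣλE/(1+Σλh) = 0.156/1.172 = 0.1332 kJ/s.
A: E/h = 3.6/5.5 = 0.6545 kJ/s.
0.6545 > 0.1332, so adding A raises the average — include it.

Yes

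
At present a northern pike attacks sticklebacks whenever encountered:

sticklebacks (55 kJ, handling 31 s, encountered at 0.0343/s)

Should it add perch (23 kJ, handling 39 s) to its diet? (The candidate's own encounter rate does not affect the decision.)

Intake rate on the current diet: R = (0.0343×55) / (1 + 0.0343×31) = 1.886/2.063 = 0.9143 kJ/s.
perch: E/h = 23/39 = 0.5897 kJ/s.
0.5897 < 0.9143, so adding perch would lower the average — exclude it.

No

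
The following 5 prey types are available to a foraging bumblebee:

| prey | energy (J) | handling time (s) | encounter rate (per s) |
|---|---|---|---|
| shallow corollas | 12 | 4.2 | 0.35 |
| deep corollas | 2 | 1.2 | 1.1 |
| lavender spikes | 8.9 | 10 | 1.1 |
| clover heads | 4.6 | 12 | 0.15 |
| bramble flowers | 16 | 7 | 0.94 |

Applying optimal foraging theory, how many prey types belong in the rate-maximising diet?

2

Rank by E/h (J/s): shallow corollas 2.86, bramble flowers 2.29, deep corollas 1.67, lavender spikes 0.89, clover heads 0.383. Include each in turn until the next type's E/h falls below the running intake rate.
Rate on top 1: 1.7. bramble flowers: 2.29 > 1.7 → include.
Rate on top 2: 2.126. deep corollas: 1.67 < 2.126 → exclude; stop.
Optimal diet: shallow corollas, bramble flowers — 2 of 5 types.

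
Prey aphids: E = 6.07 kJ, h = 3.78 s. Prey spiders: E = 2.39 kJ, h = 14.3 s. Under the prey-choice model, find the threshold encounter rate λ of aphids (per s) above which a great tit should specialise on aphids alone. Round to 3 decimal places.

The zero-one rule: include spiders iff E₂/h₂ > λE₁/(1+λh₁). Equality gives the switch point.
λE₁h₂ = E₂ + λE₂h₁ ⇒ λ = E₂/(E₁h₂ − E₂h₁) = 2.39/(86.8 − 9.034) = 0.03073 per s.

0.031 per s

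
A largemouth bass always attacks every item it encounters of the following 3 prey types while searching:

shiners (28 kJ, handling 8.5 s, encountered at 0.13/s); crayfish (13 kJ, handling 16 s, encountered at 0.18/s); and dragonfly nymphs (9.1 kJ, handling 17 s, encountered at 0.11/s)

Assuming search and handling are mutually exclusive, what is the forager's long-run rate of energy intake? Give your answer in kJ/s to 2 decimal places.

1.02 kJ/s

Energy encountered per unit search time: 0.13×28 + 0.18×13 + 0.11×9.1 = 6.981 kJ/s.
Handling time per unit search time: 0.13×8.5 + 0.18×16 + 0.11×17 = 5.855.
Rate = 6.981/(1 + 5.855) = 1.018 kJ/s.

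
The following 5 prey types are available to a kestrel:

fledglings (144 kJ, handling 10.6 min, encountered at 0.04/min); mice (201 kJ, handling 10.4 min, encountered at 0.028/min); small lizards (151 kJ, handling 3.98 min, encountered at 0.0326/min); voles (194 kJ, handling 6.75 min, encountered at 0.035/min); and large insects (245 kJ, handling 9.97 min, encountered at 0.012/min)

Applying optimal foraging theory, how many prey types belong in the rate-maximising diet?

5

Rank by E/h (kJ/min): small lizards 37.9, voles 28.7, large insects 24.6, mice 19.3, fledglings 13.6. Include each in turn until the next type's E/h falls below the running intake rate.
Rate on top 1: 4.357. voles: 28.7 > 4.357 → include.
Rate on top 2: 8.574. large insects: 24.6 > 8.574 → include.
Rate on top 3: 9.863. mice: 19.3 > 9.863 → include.
Rate on top 4: 11.41. fledglings: 13.6 > 11.41 → include.
Optimal diet: small lizards, voles, large insects, mice, fledglings — 5 of 5 types.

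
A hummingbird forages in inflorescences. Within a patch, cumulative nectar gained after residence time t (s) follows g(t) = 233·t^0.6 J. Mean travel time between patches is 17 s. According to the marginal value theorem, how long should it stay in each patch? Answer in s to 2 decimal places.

25.50 s

Optimal t* satisfies g'(t*) = g(t*)/(T + t*).
g'(t) = 0.6·233·t^-0.4. Setting 0.6·233·t^-0.4 = 233·t^0.6/(17+t) gives 0.6(17+t) = t, so 0.40·t = 0.6×17.
t* = 0.6×17/0.40 = 25.5 s.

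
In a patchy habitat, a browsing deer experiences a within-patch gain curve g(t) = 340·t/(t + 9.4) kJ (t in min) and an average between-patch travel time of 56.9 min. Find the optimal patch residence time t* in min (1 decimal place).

Optimal t* satisfies g'(t*) = g(t*)/(T + t*).
g'(t) = 340·9.4/(t + 9.4)². Setting 340·9.4/(t+9.4)² = 340t/[(t+9.4)(56.9+t)] gives 9.4(56.9+t) = t(t+9.4), so t² = 9.4×56.9 = 534.9.
t* = √534.9 = 23.13 min.

23.1 min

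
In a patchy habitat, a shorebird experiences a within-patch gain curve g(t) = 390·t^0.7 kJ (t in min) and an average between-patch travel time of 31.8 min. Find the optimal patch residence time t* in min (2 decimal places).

Optimal t* satisfies g'(t*) = g(t*)/(T + t*).
g'(t) = 0.7·390·t^-0.3. Setting 0.7·390·t^-0.3 = 390·t^0.7/(31.8+t) gives 0.7(31.8+t) = t, so 0.30·t = 0.7×31.8.
t* = 0.7×31.8/0.30 = 74.2 min.

74.20 min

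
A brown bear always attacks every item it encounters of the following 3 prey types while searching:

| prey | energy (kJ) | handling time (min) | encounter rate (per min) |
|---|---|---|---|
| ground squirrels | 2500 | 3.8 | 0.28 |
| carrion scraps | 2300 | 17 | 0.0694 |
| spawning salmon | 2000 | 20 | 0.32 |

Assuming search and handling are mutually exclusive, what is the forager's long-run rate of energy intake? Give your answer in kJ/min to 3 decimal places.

R = Σλ_iE_i / (1 + Σλ_ih_i)
Numerator: 0.28×2500 + 0.0694×2300 + 0.32×2000 = 1500
Denominator: 1 + 0.28×3.8 + 0.0694×17 + 0.32×20 = 9.644
R = 1500/9.644 = 155.5 kJ/min

155.501 kJ/min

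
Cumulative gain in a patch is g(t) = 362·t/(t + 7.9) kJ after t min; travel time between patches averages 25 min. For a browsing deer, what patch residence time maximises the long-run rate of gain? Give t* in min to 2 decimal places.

Maximise g(t)/(T+t): set derivative to zero → g'(t)(T+t) = g(t).
g'(t) = 362·7.9/(t + 7.9)². Setting 362·7.9/(t+7.9)² = 362t/[(t+7.9)(25+t)] gives 7.9(25+t) = t(t+7.9), so t² = 7.9×25 = 197.5.
t* = √197.5 = 14.05 min.

14.05 min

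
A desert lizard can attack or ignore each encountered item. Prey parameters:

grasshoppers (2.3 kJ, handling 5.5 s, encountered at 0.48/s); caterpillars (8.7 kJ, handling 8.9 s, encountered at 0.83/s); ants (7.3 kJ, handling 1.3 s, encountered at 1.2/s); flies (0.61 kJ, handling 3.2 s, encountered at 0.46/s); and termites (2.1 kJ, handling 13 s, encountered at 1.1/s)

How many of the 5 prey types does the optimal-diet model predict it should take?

1

Profitabilities (E/h, kJ/s): ants 5.62, caterpillars 0.978, grasshoppers 0.418, flies 0.191, termites 0.162. Add prey in this order while the next type's profitability exceeds the intake rate on those already taken.
Rate on top 1: 3.422. caterpillars: 0.978 < 3.422 → exclude; stop.
Optimal diet: ants — 1 of 5 types.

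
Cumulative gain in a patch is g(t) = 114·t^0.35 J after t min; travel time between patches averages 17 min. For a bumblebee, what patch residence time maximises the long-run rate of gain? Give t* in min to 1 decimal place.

9.2 min

Optimal t* satisfies g'(t*) = g(t*)/(T + t*).
g'(t) = 0.35·114·t^-0.65. Setting 0.35·114·t^-0.65 = 114·t^0.35/(17+t) gives 0.35(17+t) = t, so 0.65·t = 0.35×17.
t* = 0.35×17/0.65 = 9.154 min.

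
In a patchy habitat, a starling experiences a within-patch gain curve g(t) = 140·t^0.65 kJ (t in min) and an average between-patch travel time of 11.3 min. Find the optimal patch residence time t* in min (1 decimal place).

21.0 min

Maximise g(t)/(T+t): set derivative to zero → g'(t)(T+t) = g(t).
g'(t) = 0.65·140·t^-0.35. Setting 0.65·140·t^-0.35 = 140·t^0.65/(11.3+t) gives 0.65(11.3+t) = t, so 0.35·t = 0.65×11.3.
t* = 0.65×11.3/0.35 = 20.99 min.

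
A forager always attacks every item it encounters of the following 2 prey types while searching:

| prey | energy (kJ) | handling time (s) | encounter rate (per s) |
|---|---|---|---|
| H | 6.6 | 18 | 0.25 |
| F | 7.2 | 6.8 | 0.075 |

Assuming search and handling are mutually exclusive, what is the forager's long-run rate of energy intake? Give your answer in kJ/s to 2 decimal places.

Energy encountered per unit search time: 0.25×6.6 + 0.075×7.2 = 2.19 kJ/s.
Handling time per unit search time: 0.25×18 + 0.075×6.8 = 5.01.
Rate = 2.19/(1 + 5.01) = 0.3644 kJ/s.

0.36 kJ/s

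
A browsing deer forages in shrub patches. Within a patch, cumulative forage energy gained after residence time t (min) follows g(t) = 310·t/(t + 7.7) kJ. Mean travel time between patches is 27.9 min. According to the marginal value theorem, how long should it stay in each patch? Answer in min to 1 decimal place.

Maximise g(t)/(T+t): set derivative to zero → g'(t)(T+t) = g(t).
g'(t) = 310·7.7/(t + 7.7)². Setting 310·7.7/(t+7.7)² = 310t/[(t+7.7)(27.9+t)] gives 7.7(27.9+t) = t(t+7.7), so t² = 7.7×27.9 = 214.8.
t* = √214.8 = 14.66 min.

14.7 min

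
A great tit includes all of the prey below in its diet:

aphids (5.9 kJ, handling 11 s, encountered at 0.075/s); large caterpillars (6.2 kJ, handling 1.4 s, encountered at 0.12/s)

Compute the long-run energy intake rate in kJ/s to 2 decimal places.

0.60 kJ/s

R = (0.075×5.9 + 0.12×6.2) / (1 + 0.075×11 + 0.12×1.4) = 1.187/1.993 = 0.5953 kJ/s.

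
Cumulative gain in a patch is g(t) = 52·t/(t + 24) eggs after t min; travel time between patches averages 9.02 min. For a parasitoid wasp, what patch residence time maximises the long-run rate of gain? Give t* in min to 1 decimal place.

14.7 min

Maximise g(t)/(T+t): set derivative to zero → g'(t)(T+t) = g(t).
g'(t) = 52·24/(t + 24)². Setting 52·24/(t+24)² = 52t/[(t+24)(9.02+t)] gives 24(9.02+t) = t(t+24), so t² = 24×9.02 = 216.5.
t* = √216.5 = 14.71 min.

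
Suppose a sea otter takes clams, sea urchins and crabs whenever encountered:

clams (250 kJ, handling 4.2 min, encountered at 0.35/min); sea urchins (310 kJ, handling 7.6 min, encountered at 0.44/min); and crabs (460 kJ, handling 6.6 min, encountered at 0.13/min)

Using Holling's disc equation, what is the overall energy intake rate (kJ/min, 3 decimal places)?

42.521 kJ/min

Energy encountered per unit search time: 0.35×250 + 0.44×310 + 0.13×460 = 283.7 kJ/min.
Handling time per unit search time: 0.35×4.2 + 0.44×7.6 + 0.13×6.6 = 5.672.
Rate = 283.7/(1 + 5.672) = 42.52 kJ/min.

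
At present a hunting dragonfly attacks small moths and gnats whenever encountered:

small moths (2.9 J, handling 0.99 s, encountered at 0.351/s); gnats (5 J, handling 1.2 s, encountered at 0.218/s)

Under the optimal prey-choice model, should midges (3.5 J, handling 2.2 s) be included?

Yes

Current rate: (0.351×2.9 + 0.218×5)/(1 + 0.351×0.99 + 0.218×1.2) = 1.31 J/s.
Profitability of midges: 3.5/2.2 = 1.591 J/s.
1.591 > 1.31, so adding midges raises the average — include it.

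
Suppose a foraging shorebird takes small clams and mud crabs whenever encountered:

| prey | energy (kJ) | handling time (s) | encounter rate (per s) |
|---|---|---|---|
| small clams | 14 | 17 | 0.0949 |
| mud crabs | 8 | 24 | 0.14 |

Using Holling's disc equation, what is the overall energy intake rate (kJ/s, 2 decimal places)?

R = (0.0949×14 + 0.14×8) / (1 + 0.0949×17 + 0.14×24) = 2.449/5.973 = 0.4099 kJ/s.

0.41 kJ/s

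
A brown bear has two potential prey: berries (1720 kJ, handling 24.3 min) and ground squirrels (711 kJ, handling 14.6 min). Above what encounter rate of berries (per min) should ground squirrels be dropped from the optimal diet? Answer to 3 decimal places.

At the threshold, the rate on berries alone equals the profitability of ground squirrels: λ·1720/(1 + λ·24.3) = 711/14.6 = 48.7.
Rearranging, λ(1720 − 48.7×24.3) = 48.7, so λ = 48.7/536.6 = 0.09075 per min.

0.091 per min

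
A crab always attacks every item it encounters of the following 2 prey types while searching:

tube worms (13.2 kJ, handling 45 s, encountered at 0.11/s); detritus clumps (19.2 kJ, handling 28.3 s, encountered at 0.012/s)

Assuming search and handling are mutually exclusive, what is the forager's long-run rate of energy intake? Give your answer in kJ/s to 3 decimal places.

0.267 kJ/s

Energy encountered per unit search time: 0.11×13.2 + 0.012×19.2 = 1.682 kJ/s.
Handling time per unit search time: 0.11×45 + 0.012×28.3 = 5.29.
Rate = 1.682/(1 + 5.29) = 0.2675 kJ/s.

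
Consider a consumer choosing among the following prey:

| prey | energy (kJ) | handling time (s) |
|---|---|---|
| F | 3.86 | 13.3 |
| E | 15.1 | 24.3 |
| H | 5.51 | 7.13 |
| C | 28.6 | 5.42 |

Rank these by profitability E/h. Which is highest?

C

Profitability E/h (kJ/s): F = 3.86/13.3 = 0.29, E = 15.1/24.3 = 0.621, H = 5.51/7.13 = 0.773, C = 28.6/5.42 = 5.28.
Ranked: C > H > E > F.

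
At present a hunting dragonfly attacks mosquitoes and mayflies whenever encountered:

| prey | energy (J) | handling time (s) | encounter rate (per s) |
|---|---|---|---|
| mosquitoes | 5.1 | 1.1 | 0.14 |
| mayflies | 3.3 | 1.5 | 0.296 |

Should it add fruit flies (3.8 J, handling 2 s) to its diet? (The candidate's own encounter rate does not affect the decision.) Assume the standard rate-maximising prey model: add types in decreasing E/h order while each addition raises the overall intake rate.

Yes

Current rate: (0.14×5.1 + 0.296×3.3)/(1 + 0.14×1.1 + 0.296×1.5) = 1.058 J/s.
Profitability of fruit flies: 3.8/2 = 1.9 J/s.
1.9 > 1.058, so adding fruit flies raises the average — include it.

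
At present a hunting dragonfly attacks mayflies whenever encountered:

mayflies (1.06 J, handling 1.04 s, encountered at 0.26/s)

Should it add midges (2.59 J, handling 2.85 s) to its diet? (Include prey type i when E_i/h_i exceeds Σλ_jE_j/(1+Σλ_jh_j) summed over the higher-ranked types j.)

Intake rate on the current diet: R = (0.26×1.06) / (1 + 0.26×1.04) = 0.2756/1.27 = 0.2169 J/s.
Profitability of midges: 2.59/2.85 = 0.9088 J/s.
0.9088 > 0.2169, so adding midges raises the average — include it.

Yes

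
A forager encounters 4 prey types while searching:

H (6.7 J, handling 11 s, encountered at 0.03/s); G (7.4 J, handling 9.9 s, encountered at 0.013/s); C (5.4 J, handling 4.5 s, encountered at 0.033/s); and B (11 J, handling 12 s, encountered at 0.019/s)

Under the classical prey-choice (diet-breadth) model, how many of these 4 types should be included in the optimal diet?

Profitabilities (E/h, J/s): C 1.2, B 0.917, G 0.747, H 0.609. Add prey in this order while the next type's profitability exceeds the intake rate on those already taken.
Rate on top 1: 0.1552. B: 0.917 > 0.1552 → include.
Rate on top 2: 0.2813. G: 0.747 > 0.2813 → include.
Rate on top 3: 0.3212. H: 0.609 > 0.3212 → include.
Optimal diet: C, B, G, H — 4 of 4 types.

4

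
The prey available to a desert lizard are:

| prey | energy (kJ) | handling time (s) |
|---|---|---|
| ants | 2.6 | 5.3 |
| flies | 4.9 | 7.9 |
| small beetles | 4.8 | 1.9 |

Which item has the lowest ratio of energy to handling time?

ants

Profitability E/h (kJ/s): ants = 2.6/5.3 = 0.491, flies = 4.9/7.9 = 0.62, small beetles = 4.8/1.9 = 2.53.
Ranked: small beetles > flies > ants.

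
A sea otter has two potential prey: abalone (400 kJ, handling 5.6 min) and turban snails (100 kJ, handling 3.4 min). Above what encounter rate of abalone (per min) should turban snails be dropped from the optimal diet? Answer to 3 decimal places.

0.125 per min

The zero-one rule: include turban snails iff E₂/h₂ > λE₁/(1+λh₁). Equality gives the switch point.
λE₁h₂ = E₂ + λE₂h₁ ⇒ λ = E₂/(E₁h₂ − E₂h₁) = 100/(1360 − 560) = 0.125 per min.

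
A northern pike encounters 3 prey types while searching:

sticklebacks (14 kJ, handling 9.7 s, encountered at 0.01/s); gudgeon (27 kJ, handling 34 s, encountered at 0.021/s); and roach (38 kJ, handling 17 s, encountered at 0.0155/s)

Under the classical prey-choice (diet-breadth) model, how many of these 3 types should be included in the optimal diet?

3

Profitabilities (E/h, kJ/s): roach 2.24, sticklebacks 1.44, gudgeon 0.794. Add prey in this order while the next type's profitability exceeds the intake rate on those already taken.
Rate on top 1: 0.4662. sticklebacks: 1.44 > 0.4662 → include.
Rate on top 2: 0.5358. gudgeon: 0.794 > 0.5358 → include.
Optimal diet: roach, sticklebacks, gudgeon — 3 of 3 types.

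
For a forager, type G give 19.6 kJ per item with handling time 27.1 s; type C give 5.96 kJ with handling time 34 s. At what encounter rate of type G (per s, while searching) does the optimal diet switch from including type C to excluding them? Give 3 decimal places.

0.012 per s

The zero-one rule: include type C iff E₂/h₂ > λE₁/(1+λh₁). Equality gives the switch point.
λE₁h₂ = E₂ + λE₂h₁ ⇒ λ = E₂/(E₁h₂ − E₂h₁) = 5.96/(666.4 − 161.5) = 0.0118 per s.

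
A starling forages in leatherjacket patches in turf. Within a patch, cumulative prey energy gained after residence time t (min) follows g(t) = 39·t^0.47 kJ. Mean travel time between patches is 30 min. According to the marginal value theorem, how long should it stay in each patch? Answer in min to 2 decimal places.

26.60 min

Maximise g(t)/(T+t): set derivative to zero → g'(t)(T+t) = g(t).
g'(t) = 0.47·39·t^-0.53. Setting 0.47·39·t^-0.53 = 39·t^0.47/(30+t) gives 0.47(30+t) = t, so 0.53·t = 0.47×30.
t* = 0.47×30/0.53 = 26.6 min.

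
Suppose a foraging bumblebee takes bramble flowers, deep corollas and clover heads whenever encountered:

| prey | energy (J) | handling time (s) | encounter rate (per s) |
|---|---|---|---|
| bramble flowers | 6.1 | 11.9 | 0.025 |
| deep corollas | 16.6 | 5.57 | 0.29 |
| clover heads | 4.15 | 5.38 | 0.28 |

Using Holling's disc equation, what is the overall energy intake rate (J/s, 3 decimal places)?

Energy encountered per unit search time: 0.025×6.1 + 0.29×16.6 + 0.28×4.15 = 6.128 J/s.
Handling time per unit search time: 0.025×11.9 + 0.29×5.57 + 0.28×5.38 = 3.419.
Rate = 6.128/(1 + 3.419) = 1.387 J/s.

1.387 J/s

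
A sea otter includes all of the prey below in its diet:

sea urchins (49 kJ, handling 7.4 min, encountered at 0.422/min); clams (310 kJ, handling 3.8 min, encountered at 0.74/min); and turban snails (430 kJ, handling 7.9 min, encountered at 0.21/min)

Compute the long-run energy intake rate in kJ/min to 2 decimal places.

39.61 kJ/min

R = Σλ_iE_i / (1 + Σλ_ih_i)
Numerator: 0.422×49 + 0.74×310 + 0.21×430 = 340.4
Denominator: 1 + 0.422×7.4 + 0.74×3.8 + 0.21×7.9 = 8.594
R = 340.4/8.594 = 39.61 kJ/min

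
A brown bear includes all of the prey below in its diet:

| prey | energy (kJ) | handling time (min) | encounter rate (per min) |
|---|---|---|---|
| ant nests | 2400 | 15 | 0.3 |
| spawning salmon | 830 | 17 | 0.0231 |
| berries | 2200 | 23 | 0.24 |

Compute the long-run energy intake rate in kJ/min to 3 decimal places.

111.032 kJ/min

Energy encountered per unit search time: 0.3×2400 + 0.0231×830 + 0.24×2200 = 1267 kJ/min.
Handling time per unit search time: 0.3×15 + 0.0231×17 + 0.24×23 = 10.41.
Rate = 1267/(1 + 10.41) = 111 kJ/min.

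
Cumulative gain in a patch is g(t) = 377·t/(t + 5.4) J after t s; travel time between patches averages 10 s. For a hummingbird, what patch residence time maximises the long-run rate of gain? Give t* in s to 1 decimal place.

Maximise g(t)/(T+t): set derivative to zero → g'(t)(T+t) = g(t).
g'(t) = 377·5.4/(t + 5.4)². Setting 377·5.4/(t+5.4)² = 377t/[(t+5.4)(10+t)] gives 5.4(10+t) = t(t+5.4), so t² = 5.4×10 = 54.
t* = √54 = 7.348 s.

7.3 s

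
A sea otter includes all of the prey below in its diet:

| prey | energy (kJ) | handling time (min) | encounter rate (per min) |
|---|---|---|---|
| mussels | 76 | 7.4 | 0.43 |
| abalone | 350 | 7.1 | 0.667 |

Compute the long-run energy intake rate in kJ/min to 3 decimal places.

29.843 kJ/min

R = Σλ_iE_i / (1 + Σλ_ih_i)
Numerator: 0.43×76 + 0.667×350 = 266.1
Denominator: 1 + 0.43×7.4 + 0.667×7.1 = 8.918
R = 266.1/8.918 = 29.84 kJ/min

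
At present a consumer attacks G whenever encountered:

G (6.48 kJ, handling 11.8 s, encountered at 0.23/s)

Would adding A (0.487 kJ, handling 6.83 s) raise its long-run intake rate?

On G alone, R = ΣλE/(1+Σλh) = 1.49/3.714 = 0.4013 kJ/s.
Profitability of A: 0.487/6.83 = 0.0713 kJ/s.
Since 0.0713 < R, time spent handling A is better spent searching.

No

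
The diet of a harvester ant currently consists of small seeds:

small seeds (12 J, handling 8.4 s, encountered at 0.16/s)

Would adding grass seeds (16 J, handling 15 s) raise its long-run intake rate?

Yes

Intake rate on the current diet: R = (0.16×12) / (1 + 0.16×8.4) = 1.92/2.344 = 0.8191 J/s.
grass seeds: E/h = 16/15 = 1.067 J/s.
1.067 > 0.8191, so adding grass seeds raises the average — include it.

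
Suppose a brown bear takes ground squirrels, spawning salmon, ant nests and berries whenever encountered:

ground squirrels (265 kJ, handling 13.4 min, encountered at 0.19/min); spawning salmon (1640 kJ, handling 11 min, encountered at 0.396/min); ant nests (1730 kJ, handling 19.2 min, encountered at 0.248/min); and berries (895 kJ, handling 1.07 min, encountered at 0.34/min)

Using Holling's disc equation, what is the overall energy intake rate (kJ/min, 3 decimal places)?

Energy encountered per unit search time: 0.19×265 + 0.396×1640 + 0.248×1730 + 0.34×895 = 1433 kJ/min.
Handling time per unit search time: 0.19×13.4 + 0.396×11 + 0.248×19.2 + 0.34×1.07 = 12.03.
Rate = 1433/(1 + 12.03) = 110 kJ/min.

110.009 kJ/min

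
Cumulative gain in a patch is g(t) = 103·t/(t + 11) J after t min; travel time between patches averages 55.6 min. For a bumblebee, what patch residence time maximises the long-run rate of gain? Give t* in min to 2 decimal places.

24.73 min

By the marginal value theorem, leave when the instantaneous gain rate g'(t) equals the habitat-wide average g(t)/(T + t).
g'(t) = 103·11/(t + 11)². Setting 103·11/(t+11)² = 103t/[(t+11)(55.6+t)] gives 11(55.6+t) = t(t+11), so t² = 11×55.6 = 611.6.
t* = √611.6 = 24.73 min.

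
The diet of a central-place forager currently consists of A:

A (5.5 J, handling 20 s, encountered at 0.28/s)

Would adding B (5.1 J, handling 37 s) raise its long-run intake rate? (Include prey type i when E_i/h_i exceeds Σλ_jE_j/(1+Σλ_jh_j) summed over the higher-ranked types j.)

No

Intake rate on the current diet: R = (0.28×5.5) / (1 + 0.28×20) = 1.54/6.6 = 0.2333 J/s.
Profitability of B: 5.1/37 = 0.1378 J/s.
0.1378 < 0.2333, so adding B would lower the average — exclude it.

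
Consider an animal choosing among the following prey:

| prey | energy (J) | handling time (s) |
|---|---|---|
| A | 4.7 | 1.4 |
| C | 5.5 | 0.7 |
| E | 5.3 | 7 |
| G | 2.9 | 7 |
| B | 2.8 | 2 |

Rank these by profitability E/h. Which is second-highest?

A

In descending order of E/h:
C: 5.5/0.7 = 7.86 J/s
A: 4.7/1.4 = 3.36 J/s
B: 2.8/2 = 1.4 J/s
E: 5.3/7 = 0.757 J/s
G: 2.9/7 = 0.414 J/s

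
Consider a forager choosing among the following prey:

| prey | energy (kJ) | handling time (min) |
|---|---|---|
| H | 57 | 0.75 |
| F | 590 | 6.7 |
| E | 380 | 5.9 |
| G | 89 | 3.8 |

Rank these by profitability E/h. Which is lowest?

In descending order of E/h:
F: 590/6.7 = 88.1 kJ/min
H: 57/0.75 = 76 kJ/min
E: 380/5.9 = 64.4 kJ/min
G: 89/3.8 = 23.4 kJ/min

G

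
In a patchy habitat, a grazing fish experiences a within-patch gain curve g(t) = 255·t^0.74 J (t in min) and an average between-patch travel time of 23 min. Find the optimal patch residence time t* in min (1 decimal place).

Maximise g(t)/(T+t): set derivative to zero → g'(t)(T+t) = g(t).
g'(t) = 0.74·255·t^-0.26. Setting 0.74·255·t^-0.26 = 255·t^0.74/(23+t) gives 0.74(23+t) = t, so 0.26·t = 0.74×23.
t* = 0.74×23/0.26 = 65.46 min.

65.5 min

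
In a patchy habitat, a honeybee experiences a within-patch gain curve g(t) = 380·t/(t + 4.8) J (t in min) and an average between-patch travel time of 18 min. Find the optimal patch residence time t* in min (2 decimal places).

Optimal t* satisfies g'(t*) = g(t*)/(T + t*).
g'(t) = 380·4.8/(t + 4.8)². Setting 380·4.8/(t+4.8)² = 380t/[(t+4.8)(18+t)] gives 4.8(18+t) = t(t+4.8), so t² = 4.8×18 = 86.4.
t* = √86.4 = 9.295 min.

9.30 min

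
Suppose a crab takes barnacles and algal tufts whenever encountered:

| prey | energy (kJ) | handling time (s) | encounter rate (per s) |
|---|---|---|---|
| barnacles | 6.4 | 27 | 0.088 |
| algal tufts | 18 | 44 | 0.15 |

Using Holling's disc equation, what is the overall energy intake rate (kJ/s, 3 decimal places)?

R = (0.088×6.4 + 0.15×18) / (1 + 0.088×27 + 0.15×44) = 3.263/9.976 = 0.3271 kJ/s.

0.327 kJ/s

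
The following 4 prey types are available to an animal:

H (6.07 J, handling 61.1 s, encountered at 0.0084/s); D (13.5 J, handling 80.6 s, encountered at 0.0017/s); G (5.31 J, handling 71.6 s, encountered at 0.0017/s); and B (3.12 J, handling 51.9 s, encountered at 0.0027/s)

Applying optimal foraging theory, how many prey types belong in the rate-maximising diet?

4

Profitabilities (E/h, J/s): D 0.167, H 0.0993, G 0.0742, B 0.0601. Add prey in this order while the next type's profitability exceeds the intake rate on those already taken.
Rate on top 1: 0.02018. H: 0.0993 > 0.02018 → include.
Rate on top 2: 0.0448. G: 0.0742 > 0.0448 → include.
Rate on top 3: 0.04682. B: 0.0601 > 0.04682 → include.
Optimal diet: D, H, G, B — 4 of 4 types.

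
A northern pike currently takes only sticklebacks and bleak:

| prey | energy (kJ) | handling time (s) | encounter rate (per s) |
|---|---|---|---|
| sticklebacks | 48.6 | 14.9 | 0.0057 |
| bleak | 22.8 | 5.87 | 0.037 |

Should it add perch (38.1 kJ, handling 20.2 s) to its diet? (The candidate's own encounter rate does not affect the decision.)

Yes

Intake rate on the current diet: R = (0.0057×48.6 + 0.037×22.8) / (1 + 0.0057×14.9 + 0.037×5.87) = 1.121/1.302 = 0.8606 kJ/s.
Profitability of perch: 38.1/20.2 = 1.886 kJ/s.
1.886 > 0.8606, so adding perch raises the average — include it.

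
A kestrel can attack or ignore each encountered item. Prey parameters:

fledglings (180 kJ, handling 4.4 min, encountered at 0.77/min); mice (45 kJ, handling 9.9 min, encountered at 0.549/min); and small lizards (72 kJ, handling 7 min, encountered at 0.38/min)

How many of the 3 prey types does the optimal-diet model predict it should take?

1

E/h in descending order: fledglings 40.9, small lizards 10.3, mice 4.55 kJ/min. The optimal diet is the largest prefix of this list for which every included type satisfies E_i/h_i > R on the types above it.
Rate on top 1: 31.59. small lizards: 10.3 < 31.59 → exclude; stop.
Optimal diet: fledglings — 1 of 3 types.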